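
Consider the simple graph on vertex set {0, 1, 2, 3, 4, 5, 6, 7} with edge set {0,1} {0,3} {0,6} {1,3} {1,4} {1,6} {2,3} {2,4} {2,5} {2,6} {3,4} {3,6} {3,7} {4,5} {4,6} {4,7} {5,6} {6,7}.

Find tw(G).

3

A width-3 tree decomposition is:
Bags: B1 = {2, 3, 4, 6}  B2 = {3, 4, 6, 7}  B3 = {2, 4, 5, 6}  B4 = {1, 3, 4, 6}  B5 = {0, 1, 3, 6}
Tree: B1–B2, B1–B3, B1–B4, B4–B5
Every bag has size at most 4, so the width is 4 − 1 = 3 and tw(G) ≤ 3. On the other hand G contains the 4-clique {0, 1, 3, 6}. A clique must lie in a single bag of any decomposition, so no decomposition can have width below 3. Combining the bounds, tw(G) = 3.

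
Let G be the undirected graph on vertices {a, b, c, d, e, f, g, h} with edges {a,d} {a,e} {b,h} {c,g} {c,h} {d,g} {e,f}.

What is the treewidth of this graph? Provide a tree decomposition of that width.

Treewidth 1.
One optimal decomposition is:
Bags: B1 = {e, f}  B2 = {a, e}  B3 = {a, d}  B4 = {d, g}  B5 = {c, g}  B6 = {c, h}  B7 = {b, h}
Tree: B1–B2, B2–B3, B3–B4, B4–B5, B5–B6, B6–B7

Each bag holds 2 vertices, so the decomposition has width 1, which upper-bounds the treewidth. Any graph with an edge has treewidth ≥ 1, and G has the edge f–e. Hence tw(G) = 1 exactly.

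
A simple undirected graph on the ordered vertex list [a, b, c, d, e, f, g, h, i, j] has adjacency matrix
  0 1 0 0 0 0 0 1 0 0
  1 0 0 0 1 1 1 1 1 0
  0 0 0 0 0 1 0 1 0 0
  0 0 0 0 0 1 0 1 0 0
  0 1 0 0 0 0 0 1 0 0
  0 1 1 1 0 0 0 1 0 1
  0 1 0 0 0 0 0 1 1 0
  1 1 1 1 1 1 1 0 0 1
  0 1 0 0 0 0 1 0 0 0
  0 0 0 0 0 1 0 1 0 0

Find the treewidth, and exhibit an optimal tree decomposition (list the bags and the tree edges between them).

Treewidth 2.
Bags: B1 = {b, f, h}  B2 = {b, g, h}  B3 = {c, f, h}  B4 = {b, g, i}  B5 = {a, b, h}  B6 = {b, e, h}  B7 = {d, f, h}  B8 = {f, h, j}
Tree: B1–B2, B1–B3, B2–B4, B1–B5, B5–B6, B3–B7, B7–B8

Each bag holds 3 vertices, so the decomposition has width 2, which upper-bounds the treewidth. On the other hand G contains the 3-clique {b, g, h}. A clique must lie in a single bag of any decomposition, so no decomposition can have width below 2. The upper and lower bounds meet at 2, so that is the treewidth.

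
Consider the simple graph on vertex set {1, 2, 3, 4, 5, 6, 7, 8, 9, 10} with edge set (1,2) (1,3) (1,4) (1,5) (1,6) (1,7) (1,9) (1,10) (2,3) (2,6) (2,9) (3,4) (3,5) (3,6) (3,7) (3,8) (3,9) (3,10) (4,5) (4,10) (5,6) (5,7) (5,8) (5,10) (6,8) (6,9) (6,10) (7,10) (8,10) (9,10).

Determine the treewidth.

A width-4 tree decomposition is:
Bags: B1 = {1, 2, 3, 6, 9}  B2 = {1, 3, 6, 9, 10}  B3 = {1, 3, 5, 6, 10}  B4 = {3, 5, 6, 8, 10}  B5 = {1, 3, 4, 5, 10}  B6 = {1, 3, 5, 7, 10}
Tree: B1–B2, B2–B3, B3–B4, B3–B5, B5–B6
Each bag holds 5 vertices, so the decomposition has width 4, which upper-bounds the treewidth. Conversely, {3, 5, 6, 8, 10} is a clique of size 5, and the vertices of any clique must share a bag in every tree decomposition; so some bag has ≥ 5 vertices and tw(G) ≥ 4. Hence tw(G) = 4 exactly.

4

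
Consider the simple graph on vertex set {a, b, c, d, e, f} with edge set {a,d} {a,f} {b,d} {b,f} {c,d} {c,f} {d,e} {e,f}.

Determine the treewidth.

2

A width-2 tree decomposition is:
Bags: B1 = {d, e, f}  B2 = {a, d, f}  B3 = {c, d, f}  B4 = {b, d, f}
Tree: B1–B2, B2–B3, B3–B4
The largest bag has 3 vertices, giving width 2; this decomposition certifies tw(G) ≤ 2. For the lower bound, G contains the cycle e–f–a–d–e, so G is not a forest; only forests have treewidth ≤ 1, hence tw(G) ≥ 2. Combining the bounds, tw(G) = 2.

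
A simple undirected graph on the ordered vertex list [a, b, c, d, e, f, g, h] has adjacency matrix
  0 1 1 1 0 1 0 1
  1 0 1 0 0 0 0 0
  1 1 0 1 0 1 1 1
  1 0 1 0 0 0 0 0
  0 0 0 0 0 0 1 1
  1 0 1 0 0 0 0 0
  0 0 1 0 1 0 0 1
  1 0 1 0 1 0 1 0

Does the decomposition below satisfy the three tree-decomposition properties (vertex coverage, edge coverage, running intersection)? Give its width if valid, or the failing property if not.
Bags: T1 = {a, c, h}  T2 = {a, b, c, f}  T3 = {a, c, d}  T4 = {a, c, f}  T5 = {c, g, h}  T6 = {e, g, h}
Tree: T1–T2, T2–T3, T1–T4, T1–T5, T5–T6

No — bags containing vertex f are not connected in the tree.

A tree decomposition must satisfy three properties: every vertex lies in some bag; for every edge, both endpoints lie together in some bag; and for every vertex, the bags containing it form a connected subtree. Here bags containing vertex f are not connected in the tree, so the decomposition is invalid.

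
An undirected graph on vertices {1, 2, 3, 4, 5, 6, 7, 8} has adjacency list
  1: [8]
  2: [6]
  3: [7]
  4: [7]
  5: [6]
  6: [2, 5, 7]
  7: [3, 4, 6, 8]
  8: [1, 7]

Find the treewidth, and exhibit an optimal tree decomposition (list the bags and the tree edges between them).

Each bag holds 2 vertices, so the decomposition has width 1, which upper-bounds the treewidth. Any graph with an edge has treewidth ≥ 1, and G has the edge 4–7. The upper and lower bounds meet at 1, so that is the treewidth.

Treewidth 1.
Bags: B1 = {4, 7}  B2 = {6, 7}  B3 = {2, 6}  B4 = {3, 7}  B5 = {7, 8}  B6 = {5, 6}  B7 = {1, 8}
Tree: B1–B2, B2–B3, B2–B4, B2–B5, B2–B6, B5–B7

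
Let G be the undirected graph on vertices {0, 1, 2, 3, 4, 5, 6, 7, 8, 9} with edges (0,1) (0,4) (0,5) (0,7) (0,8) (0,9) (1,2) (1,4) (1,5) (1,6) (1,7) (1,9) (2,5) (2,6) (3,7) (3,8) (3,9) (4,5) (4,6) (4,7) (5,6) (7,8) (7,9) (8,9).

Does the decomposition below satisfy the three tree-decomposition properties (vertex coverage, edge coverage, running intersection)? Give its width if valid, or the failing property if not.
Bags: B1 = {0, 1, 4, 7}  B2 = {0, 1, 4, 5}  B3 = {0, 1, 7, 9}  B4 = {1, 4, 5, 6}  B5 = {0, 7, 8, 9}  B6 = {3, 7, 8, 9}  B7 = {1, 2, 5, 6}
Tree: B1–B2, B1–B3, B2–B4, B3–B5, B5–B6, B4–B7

Yes; width 3.

Every vertex of G appears in some bag (union = {0, 1, 2, 3, 4, 5, 6, 7, 8, 9}); every edge is covered by a bag; and for each vertex v the set of bags containing v is connected in the bag tree. The decomposition is therefore valid. The largest bag has 4 vertices, so the width is 3.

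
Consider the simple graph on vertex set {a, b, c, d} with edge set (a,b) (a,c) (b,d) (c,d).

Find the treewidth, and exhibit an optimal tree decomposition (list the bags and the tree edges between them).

Treewidth 2.
One optimal decomposition is:
Bags: B1 = {a, b, d}  B2 = {a, c, d}
Tree: B1–B2

Each bag holds 3 vertices, so the decomposition has width 2, which upper-bounds the treewidth. The edges a–b–d–c–a form a cycle, so G is not a tree and its treewidth is at least 2. Therefore the treewidth is 2.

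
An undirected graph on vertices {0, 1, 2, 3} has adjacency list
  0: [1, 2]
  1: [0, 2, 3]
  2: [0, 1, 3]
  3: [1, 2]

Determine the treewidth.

2

A width-2 tree decomposition is:
Bags: B1 = {0, 1, 2}  B2 = {1, 2, 3}
Tree: B1–B2
Every bag has size at most 3, so the width is 3 − 1 = 2 and tw(G) ≤ 2. On the other hand G contains the 3-clique {0, 1, 2}. A clique must lie in a single bag of any decomposition, so no decomposition can have width below 2. The upper and lower bounds meet at 2, so that is the treewidth.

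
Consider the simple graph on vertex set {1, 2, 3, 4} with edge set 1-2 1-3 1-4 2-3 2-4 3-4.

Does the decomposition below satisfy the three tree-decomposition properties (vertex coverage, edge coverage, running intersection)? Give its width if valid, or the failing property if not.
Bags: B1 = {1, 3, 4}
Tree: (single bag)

A tree decomposition must satisfy three properties: every vertex lies in some bag; for every edge, both endpoints lie together in some bag; and for every vertex, the bags containing it form a connected subtree. Here vertex 2 appears in no bag, so the decomposition is invalid.

No — vertex 2 appears in no bag.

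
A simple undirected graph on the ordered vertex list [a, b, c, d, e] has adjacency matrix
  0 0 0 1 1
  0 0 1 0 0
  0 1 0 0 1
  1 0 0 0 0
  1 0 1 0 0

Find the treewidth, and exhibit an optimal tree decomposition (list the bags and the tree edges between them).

Every bag has size at most 2, so the width is 2 − 1 = 1 and tw(G) ≤ 1. Any graph with an edge has treewidth ≥ 1, and G has the edge a–e. The upper and lower bounds meet at 1, so that is the treewidth.

Treewidth 1.
One optimal decomposition is:
Bags: B1 = {a, e}  B2 = {a, d}  B3 = {c, e}  B4 = {b, c}
Tree: B1–B2, B1–B3, B3–B4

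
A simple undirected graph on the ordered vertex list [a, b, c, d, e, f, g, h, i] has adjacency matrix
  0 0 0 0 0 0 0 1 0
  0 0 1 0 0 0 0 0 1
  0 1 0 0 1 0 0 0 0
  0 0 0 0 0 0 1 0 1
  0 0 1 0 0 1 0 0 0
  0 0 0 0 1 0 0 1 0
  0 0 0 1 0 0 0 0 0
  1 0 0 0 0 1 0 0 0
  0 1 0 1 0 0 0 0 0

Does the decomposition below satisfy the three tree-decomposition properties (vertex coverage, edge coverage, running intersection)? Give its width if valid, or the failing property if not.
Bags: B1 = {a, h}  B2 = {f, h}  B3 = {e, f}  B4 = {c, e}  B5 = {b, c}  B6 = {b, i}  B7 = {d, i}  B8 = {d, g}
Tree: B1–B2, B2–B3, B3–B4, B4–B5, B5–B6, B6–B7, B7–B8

Every vertex of G appears in some bag (union = {a, b, c, d, e, f, g, h, i}); every edge is covered by a bag; and for each vertex v the set of bags containing v is connected in the bag tree. The decomposition is therefore valid. The largest bag has 2 vertices, so the width is 1.

Yes; width 1.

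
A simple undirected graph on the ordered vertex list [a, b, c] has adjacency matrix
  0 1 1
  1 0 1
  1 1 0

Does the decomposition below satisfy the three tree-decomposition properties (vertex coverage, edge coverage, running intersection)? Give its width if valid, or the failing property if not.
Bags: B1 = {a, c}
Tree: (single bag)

No — vertex b appears in no bag.

A tree decomposition must satisfy three properties: every vertex lies in some bag; for every edge, both endpoints lie together in some bag; and for every vertex, the bags containing it form a connected subtree. Here vertex b appears in no bag, so the decomposition is invalid.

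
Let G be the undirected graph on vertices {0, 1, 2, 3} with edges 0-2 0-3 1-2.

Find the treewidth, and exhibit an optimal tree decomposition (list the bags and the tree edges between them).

Treewidth 1.
One such decomposition:
Bags: B1 = {1, 2}  B2 = {0, 2}  B3 = {0, 3}
Tree: B1–B2, B2–B3

The largest bag has 2 vertices, giving width 1; this decomposition certifies tw(G) ≤ 1. G has an edge, so its treewidth is at least 1. The upper and lower bounds meet at 1, so that is the treewidth.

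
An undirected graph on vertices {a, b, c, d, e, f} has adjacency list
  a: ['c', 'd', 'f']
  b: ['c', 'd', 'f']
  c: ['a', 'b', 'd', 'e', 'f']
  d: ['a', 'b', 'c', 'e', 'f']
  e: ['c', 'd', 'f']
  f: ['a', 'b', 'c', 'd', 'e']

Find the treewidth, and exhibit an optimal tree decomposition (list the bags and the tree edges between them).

Treewidth 3.
One optimal decomposition is:
Bags: B1 = {b, c, d, f}  B2 = {c, d, e, f}  B3 = {a, c, d, f}
Tree: B1–B2, B1–B3

Every bag has size at most 4, so the width is 4 − 1 = 3 and tw(G) ≤ 3. On the other hand G contains the 4-clique {c, d, e, f}. A clique must lie in a single bag of any decomposition, so no decomposition can have width below 3. Hence tw(G) = 3 exactly.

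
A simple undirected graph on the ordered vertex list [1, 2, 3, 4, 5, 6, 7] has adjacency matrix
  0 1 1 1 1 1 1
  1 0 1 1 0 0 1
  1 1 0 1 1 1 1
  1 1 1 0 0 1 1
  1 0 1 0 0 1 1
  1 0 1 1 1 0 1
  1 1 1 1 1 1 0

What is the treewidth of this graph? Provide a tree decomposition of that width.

Treewidth 4.
One optimal decomposition is:
Bags: B1 = {1, 3, 4, 6, 7}  B2 = {1, 2, 3, 4, 7}  B3 = {1, 3, 5, 6, 7}
Tree: B1–B2, B1–B3

The largest bag has 5 vertices, giving width 4; this decomposition certifies tw(G) ≤ 4. On the other hand G contains the 5-clique {1, 2, 3, 4, 7}. A clique must lie in a single bag of any decomposition, so no decomposition can have width below 4. Combining the bounds, tw(G) = 4.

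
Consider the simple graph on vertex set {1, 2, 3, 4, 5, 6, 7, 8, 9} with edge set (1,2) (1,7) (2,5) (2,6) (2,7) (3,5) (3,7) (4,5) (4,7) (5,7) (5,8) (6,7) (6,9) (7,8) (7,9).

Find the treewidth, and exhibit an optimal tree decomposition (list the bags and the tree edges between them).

Treewidth 2.
Bags: B1 = {2, 5, 7}  B2 = {5, 7, 8}  B3 = {1, 2, 7}  B4 = {2, 6, 7}  B5 = {6, 7, 9}  B6 = {3, 5, 7}  B7 = {4, 5, 7}
Tree: B1–B2, B1–B3, B1–B4, B4–B5, B2–B6, B6–B7

The largest bag has 3 vertices, giving width 2; this decomposition certifies tw(G) ≤ 2. For the lower bound, the 3 vertices {1, 2, 7} are pairwise adjacent, and any tree decomposition puts a clique entirely inside one bag — forcing width ≥ 2. Therefore the treewidth is 2.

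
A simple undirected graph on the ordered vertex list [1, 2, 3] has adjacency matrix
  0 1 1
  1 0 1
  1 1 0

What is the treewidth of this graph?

2

A width-2 tree decomposition is:
Bags: B1 = {1, 2, 3}
Tree: (single bag)
With just one bag of size 3, the width is 3 − 1 = 2, so tw(G) ≤ 2. On the other hand G contains the 3-clique {1, 2, 3}. A clique must lie in a single bag of any decomposition, so no decomposition can have width below 2. Combining the bounds, tw(G) = 2.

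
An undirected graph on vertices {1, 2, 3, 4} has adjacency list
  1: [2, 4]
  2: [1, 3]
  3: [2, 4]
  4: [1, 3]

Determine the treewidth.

A width-2 tree decomposition is:
Bags: B1 = {2, 3, 4}  B2 = {1, 2, 4}
Tree: B1–B2
Each bag holds 3 vertices, so the decomposition has width 2, which upper-bounds the treewidth. For the lower bound, G contains the cycle 4–3–2–1–4, so G is not a forest; only forests have treewidth ≤ 1, hence tw(G) ≥ 2. Combining the bounds, tw(G) = 2.

2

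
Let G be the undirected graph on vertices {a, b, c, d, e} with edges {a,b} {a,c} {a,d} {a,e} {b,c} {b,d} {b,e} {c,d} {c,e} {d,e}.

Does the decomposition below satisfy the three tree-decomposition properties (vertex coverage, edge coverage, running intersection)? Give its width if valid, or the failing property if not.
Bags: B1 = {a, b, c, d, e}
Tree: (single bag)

Yes; width 4.

Every vertex of G appears in some bag (union = {a, b, c, d, e}); every edge is covered by a bag; and for each vertex v the set of bags containing v is connected in the bag tree. The decomposition is therefore valid. The largest bag has 5 vertices, so the width is 4.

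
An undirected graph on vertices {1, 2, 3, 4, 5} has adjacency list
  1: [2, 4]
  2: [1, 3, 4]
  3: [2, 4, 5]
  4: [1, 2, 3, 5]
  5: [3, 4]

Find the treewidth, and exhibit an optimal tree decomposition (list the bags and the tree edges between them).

Every bag has size at most 3, so the width is 3 − 1 = 2 and tw(G) ≤ 2. For the lower bound, the 3 vertices {1, 2, 4} are pairwise adjacent, and any tree decomposition puts a clique entirely inside one bag — forcing width ≥ 2. Hence tw(G) = 2 exactly.

Treewidth 2.
One optimal decomposition is:
Bags: B1 = {3, 4, 5}  B2 = {2, 3, 4}  B3 = {1, 2, 4}
Tree: B1–B2, B2–B3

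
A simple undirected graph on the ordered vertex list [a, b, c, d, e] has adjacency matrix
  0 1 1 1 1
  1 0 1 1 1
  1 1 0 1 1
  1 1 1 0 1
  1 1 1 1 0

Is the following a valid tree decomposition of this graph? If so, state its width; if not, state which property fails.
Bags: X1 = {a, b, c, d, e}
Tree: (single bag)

Yes; width 4.

Vertex coverage: the bags together contain {a, b, c, d, e}, the full vertex set. Edge coverage: each edge of G has both endpoints in at least one bag. Running intersection: for every vertex, the bags containing it form a connected subtree. All three properties hold, so this is a valid tree decomposition of width max|bag| − 1 = 4, and hence tw(G) ≤ 4.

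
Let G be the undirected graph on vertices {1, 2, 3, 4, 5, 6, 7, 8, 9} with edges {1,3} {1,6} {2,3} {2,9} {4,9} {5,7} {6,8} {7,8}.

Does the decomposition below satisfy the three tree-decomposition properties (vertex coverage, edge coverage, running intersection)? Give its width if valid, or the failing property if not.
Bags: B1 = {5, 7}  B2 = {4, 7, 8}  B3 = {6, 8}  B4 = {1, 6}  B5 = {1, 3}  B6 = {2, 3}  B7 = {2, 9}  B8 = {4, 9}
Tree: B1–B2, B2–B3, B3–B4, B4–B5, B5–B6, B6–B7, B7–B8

A tree decomposition must satisfy three properties: every vertex lies in some bag; for every edge, both endpoints lie together in some bag; and for every vertex, the bags containing it form a connected subtree. Here bags containing vertex 4 are not connected in the tree, so the decomposition is invalid.

No — bags containing vertex 4 are not connected in the tree.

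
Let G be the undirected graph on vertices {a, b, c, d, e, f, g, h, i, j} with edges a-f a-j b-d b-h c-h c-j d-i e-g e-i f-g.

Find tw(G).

2

A width-2 tree decomposition is:
Bags: B1 = {d, e, i}  B2 = {b, d, e}  B3 = {b, e, h}  B4 = {c, e, h}  B5 = {c, e, j}  B6 = {a, e, j}  B7 = {a, e, f}  B8 = {e, f, g}
Tree: B1–B2, B2–B3, B3–B4, B4–B5, B5–B6, B6–B7, B7–B8
Every bag has size at most 3, so the width is 3 − 1 = 2 and tw(G) ≤ 2. For the lower bound, G contains the cycle e–i–d–b–h–c–j–a–f–g–e, so G is not a forest; only forests have treewidth ≤ 1, hence tw(G) ≥ 2. Combining the bounds, tw(G) = 2.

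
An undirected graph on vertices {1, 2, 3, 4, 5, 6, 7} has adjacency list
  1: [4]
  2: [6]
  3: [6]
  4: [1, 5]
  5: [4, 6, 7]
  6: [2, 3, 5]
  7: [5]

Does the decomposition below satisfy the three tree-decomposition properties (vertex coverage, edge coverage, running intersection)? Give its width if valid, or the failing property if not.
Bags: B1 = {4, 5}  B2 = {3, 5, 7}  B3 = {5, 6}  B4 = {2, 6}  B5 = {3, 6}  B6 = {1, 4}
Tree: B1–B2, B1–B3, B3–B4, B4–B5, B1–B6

No — bags containing vertex 3 are not connected in the tree.

A tree decomposition must satisfy three properties: every vertex lies in some bag; for every edge, both endpoints lie together in some bag; and for every vertex, the bags containing it form a connected subtree. Here bags containing vertex 3 are not connected in the tree, so the decomposition is invalid.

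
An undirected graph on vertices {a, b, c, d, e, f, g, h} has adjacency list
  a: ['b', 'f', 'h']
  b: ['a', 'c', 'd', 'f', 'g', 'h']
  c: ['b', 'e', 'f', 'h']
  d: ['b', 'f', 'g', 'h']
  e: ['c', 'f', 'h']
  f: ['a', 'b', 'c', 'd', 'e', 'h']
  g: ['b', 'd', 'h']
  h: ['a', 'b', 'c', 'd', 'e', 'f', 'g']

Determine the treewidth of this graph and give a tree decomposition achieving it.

The largest bag has 4 vertices, giving width 3; this decomposition certifies tw(G) ≤ 3. Conversely, {b, d, g, h} is a clique of size 4, and the vertices of any clique must share a bag in every tree decomposition; so some bag has ≥ 4 vertices and tw(G) ≥ 3. Hence tw(G) = 3 exactly.

Treewidth 3.
Bags: B1 = {b, d, f, h}  B2 = {a, b, f, h}  B3 = {b, d, g, h}  B4 = {b, c, f, h}  B5 = {c, e, f, h}
Tree: B1–B2, B1–B3, B2–B4, B4–B5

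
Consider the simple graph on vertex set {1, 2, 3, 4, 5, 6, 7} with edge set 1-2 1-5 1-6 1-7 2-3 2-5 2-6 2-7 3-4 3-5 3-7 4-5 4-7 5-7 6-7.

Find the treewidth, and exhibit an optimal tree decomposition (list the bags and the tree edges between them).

Treewidth 3.
Bags: B1 = {3, 4, 5, 7}  B2 = {2, 3, 5, 7}  B3 = {1, 2, 5, 7}  B4 = {1, 2, 6, 7}
Tree: B1–B2, B2–B3, B3–B4

The largest bag has 4 vertices, giving width 3; this decomposition certifies tw(G) ≤ 3. On the other hand G contains the 4-clique {1, 2, 5, 7}. A clique must lie in a single bag of any decomposition, so no decomposition can have width below 3. Therefore the treewidth is 3.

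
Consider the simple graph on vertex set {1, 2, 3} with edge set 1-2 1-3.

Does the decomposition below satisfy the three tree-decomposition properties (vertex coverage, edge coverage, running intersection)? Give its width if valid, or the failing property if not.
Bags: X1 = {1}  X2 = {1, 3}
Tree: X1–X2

A tree decomposition must satisfy three properties: every vertex lies in some bag; for every edge, both endpoints lie together in some bag; and for every vertex, the bags containing it form a connected subtree. Here vertex 2 appears in no bag, so the decomposition is invalid.

No — vertex 2 appears in no bag.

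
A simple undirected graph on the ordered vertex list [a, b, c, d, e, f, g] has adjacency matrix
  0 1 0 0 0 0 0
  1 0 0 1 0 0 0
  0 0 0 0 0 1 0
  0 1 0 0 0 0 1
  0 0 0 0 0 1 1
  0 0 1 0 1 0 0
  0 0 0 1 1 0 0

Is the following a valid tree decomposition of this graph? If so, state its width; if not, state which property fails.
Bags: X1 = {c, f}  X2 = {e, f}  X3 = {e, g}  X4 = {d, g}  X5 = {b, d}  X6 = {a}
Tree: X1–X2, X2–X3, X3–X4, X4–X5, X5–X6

A tree decomposition must satisfy three properties: every vertex lies in some bag; for every edge, both endpoints lie together in some bag; and for every vertex, the bags containing it form a connected subtree. Here edge (b,a) lies in no bag, so the decomposition is invalid.

No — edge (b,a) lies in no bag.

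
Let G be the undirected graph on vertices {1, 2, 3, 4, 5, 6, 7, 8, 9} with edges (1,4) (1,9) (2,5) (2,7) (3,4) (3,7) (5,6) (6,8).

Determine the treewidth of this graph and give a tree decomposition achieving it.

Each bag holds 2 vertices, so the decomposition has width 1, which upper-bounds the treewidth. Any graph with an edge has treewidth ≥ 1, and G has the edge 8–6. Combining the bounds, tw(G) = 1.

Treewidth 1.
One optimal decomposition is:
Bags: B1 = {6, 8}  B2 = {5, 6}  B3 = {2, 5}  B4 = {2, 7}  B5 = {3, 7}  B6 = {3, 4}  B7 = {1, 4}  B8 = {1, 9}
Tree: B1–B2, B2–B3, B3–B4, B4–B5, B5–B6, B6–B7, B7–B8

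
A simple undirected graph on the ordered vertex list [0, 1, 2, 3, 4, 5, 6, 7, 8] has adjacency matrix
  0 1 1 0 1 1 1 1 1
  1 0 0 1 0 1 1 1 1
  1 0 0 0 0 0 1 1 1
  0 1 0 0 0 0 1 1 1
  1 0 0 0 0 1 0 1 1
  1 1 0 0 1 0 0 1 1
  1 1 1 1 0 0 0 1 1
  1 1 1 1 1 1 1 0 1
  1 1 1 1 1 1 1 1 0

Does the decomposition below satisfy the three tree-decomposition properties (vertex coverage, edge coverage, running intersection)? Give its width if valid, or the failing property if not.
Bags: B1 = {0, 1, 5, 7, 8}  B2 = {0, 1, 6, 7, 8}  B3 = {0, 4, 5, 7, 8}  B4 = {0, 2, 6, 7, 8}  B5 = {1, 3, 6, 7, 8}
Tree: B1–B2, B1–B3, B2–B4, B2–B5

Vertex coverage: the bags together contain {0, 1, 2, 3, 4, 5, 6, 7, 8}, the full vertex set. Edge coverage: each edge of G has both endpoints in at least one bag. Running intersection: for every vertex, the bags containing it form a connected subtree. All three properties hold, so this is a valid tree decomposition of width max|bag| − 1 = 4, and hence tw(G) ≤ 4.

Yes; width 4.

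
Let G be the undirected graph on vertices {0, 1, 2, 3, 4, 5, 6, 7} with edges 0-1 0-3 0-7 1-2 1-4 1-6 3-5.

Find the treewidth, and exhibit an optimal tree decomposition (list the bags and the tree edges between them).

Each bag holds 2 vertices, so the decomposition has width 1, which upper-bounds the treewidth. Since G has at least one edge (e.g. 3–0), it is not an edgeless graph, so tw(G) ≥ 1. Combining the bounds, tw(G) = 1.

Treewidth 1.
One such decomposition:
Bags: B1 = {0, 3}  B2 = {0, 7}  B3 = {3, 5}  B4 = {0, 1}  B5 = {1, 4}  B6 = {1, 2}  B7 = {1, 6}
Tree: B1–B2, B1–B3, B2–B4, B4–B5, B5–B6, B4–B7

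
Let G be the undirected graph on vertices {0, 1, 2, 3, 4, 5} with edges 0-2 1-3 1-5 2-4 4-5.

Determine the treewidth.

1

A width-1 tree decomposition is:
Bags: B1 = {1, 3}  B2 = {1, 5}  B3 = {4, 5}  B4 = {2, 4}  B5 = {0, 2}
Tree: B1–B2, B2–B3, B3–B4, B4–B5
Every bag has size at most 2, so the width is 2 − 1 = 1 and tw(G) ≤ 1. Any graph with an edge has treewidth ≥ 1, and G has the edge 3–1. Combining the bounds, tw(G) = 1.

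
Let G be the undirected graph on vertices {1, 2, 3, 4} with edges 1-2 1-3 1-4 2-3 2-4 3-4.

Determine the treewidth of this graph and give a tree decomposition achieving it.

With just one bag of size 4, the width is 4 − 1 = 3, so tw(G) ≤ 3. For the lower bound, the 4 vertices {1, 2, 3, 4} are pairwise adjacent, and any tree decomposition puts a clique entirely inside one bag — forcing width ≥ 3. Combining the bounds, tw(G) = 3.

Treewidth 3.
One optimal decomposition is:
Bags: B1 = {1, 2, 3, 4}
Tree: (single bag)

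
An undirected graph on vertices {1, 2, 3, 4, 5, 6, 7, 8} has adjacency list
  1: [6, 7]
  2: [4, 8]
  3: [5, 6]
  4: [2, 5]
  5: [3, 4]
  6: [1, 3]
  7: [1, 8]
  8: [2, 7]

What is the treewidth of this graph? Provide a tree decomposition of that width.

Treewidth 2.
One optimal decomposition is:
Bags: B1 = {2, 4, 8}  B2 = {4, 7, 8}  B3 = {1, 4, 7}  B4 = {1, 4, 6}  B5 = {3, 4, 6}  B6 = {3, 4, 5}
Tree: B1–B2, B2–B3, B3–B4, B4–B5, B5–B6

Every bag has size at most 3, so the width is 3 − 1 = 2 and tw(G) ≤ 2. The edges 4–2–8–7–1–6–3–5–4 form a cycle, so G is not a tree and its treewidth is at least 2. Therefore the treewidth is 2.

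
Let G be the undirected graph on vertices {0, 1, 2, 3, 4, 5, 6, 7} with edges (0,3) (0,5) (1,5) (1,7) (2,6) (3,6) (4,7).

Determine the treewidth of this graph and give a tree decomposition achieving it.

Treewidth 1.
One such decomposition:
Bags: B1 = {4, 7}  B2 = {1, 7}  B3 = {1, 5}  B4 = {0, 5}  B5 = {0, 3}  B6 = {3, 6}  B7 = {2, 6}
Tree: B1–B2, B2–B3, B3–B4, B4–B5, B5–B6, B6–B7

Every bag has size at most 2, so the width is 2 − 1 = 1 and tw(G) ≤ 1. Since G has at least one edge (e.g. 4–7), it is not an edgeless graph, so tw(G) ≥ 1. Hence tw(G) = 1 exactly.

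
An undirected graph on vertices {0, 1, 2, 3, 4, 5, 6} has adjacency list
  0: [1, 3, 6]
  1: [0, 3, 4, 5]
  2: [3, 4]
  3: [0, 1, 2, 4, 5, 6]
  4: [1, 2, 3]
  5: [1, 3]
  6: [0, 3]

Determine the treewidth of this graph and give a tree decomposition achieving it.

Treewidth 2.
Bags: B1 = {1, 3, 4}  B2 = {0, 1, 3}  B3 = {1, 3, 5}  B4 = {2, 3, 4}  B5 = {0, 3, 6}
Tree: B1–B2, B1–B3, B1–B4, B2–B5

Every bag has size at most 3, so the width is 3 − 1 = 2 and tw(G) ≤ 2. For the lower bound, the 3 vertices {0, 1, 3} are pairwise adjacent, and any tree decomposition puts a clique entirely inside one bag — forcing width ≥ 2. Hence tw(G) = 2 exactly.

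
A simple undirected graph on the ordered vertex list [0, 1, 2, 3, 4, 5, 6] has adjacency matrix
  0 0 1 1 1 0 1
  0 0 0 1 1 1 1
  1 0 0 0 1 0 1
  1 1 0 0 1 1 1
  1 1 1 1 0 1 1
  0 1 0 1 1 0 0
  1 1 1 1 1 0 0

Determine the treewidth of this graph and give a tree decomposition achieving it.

The largest bag has 4 vertices, giving width 3; this decomposition certifies tw(G) ≤ 3. Conversely, {0, 2, 4, 6} is a clique of size 4, and the vertices of any clique must share a bag in every tree decomposition; so some bag has ≥ 4 vertices and tw(G) ≥ 3. Therefore the treewidth is 3.

Treewidth 3.
Bags: B1 = {1, 3, 4, 5}  B2 = {1, 3, 4, 6}  B3 = {0, 3, 4, 6}  B4 = {0, 2, 4, 6}
Tree: B1–B2, B2–B3, B3–B4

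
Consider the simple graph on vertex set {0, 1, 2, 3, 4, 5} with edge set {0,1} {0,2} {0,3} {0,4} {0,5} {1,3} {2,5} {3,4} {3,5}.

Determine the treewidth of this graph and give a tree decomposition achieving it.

Each bag holds 3 vertices, so the decomposition has width 2, which upper-bounds the treewidth. For the lower bound, the 3 vertices {0, 2, 5} are pairwise adjacent, and any tree decomposition puts a clique entirely inside one bag — forcing width ≥ 2. Combining the bounds, tw(G) = 2.

Treewidth 2.
One optimal decomposition is:
Bags: B1 = {0, 3, 5}  B2 = {0, 2, 5}  B3 = {0, 1, 3}  B4 = {0, 3, 4}
Tree: B1–B2, B1–B3, B1–B4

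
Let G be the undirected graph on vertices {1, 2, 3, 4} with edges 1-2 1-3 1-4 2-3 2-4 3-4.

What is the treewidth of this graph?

3

A width-3 tree decomposition is:
Bags: B1 = {1, 2, 3, 4}
Tree: (single bag)
With just one bag of size 4, the width is 4 − 1 = 3, so tw(G) ≤ 3. Conversely, {1, 2, 3, 4} is a clique of size 4, and the vertices of any clique must share a bag in every tree decomposition; so some bag has ≥ 4 vertices and tw(G) ≥ 3. Combining the bounds, tw(G) = 3.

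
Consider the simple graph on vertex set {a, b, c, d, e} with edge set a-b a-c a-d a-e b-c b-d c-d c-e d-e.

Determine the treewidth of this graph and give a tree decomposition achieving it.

Treewidth 3.
One optimal decomposition is:
Bags: B1 = {a, c, d, e}  B2 = {a, b, c, d}
Tree: B1–B2

The largest bag has 4 vertices, giving width 3; this decomposition certifies tw(G) ≤ 3. Conversely, {a, c, d, e} is a clique of size 4, and the vertices of any clique must share a bag in every tree decomposition; so some bag has ≥ 4 vertices and tw(G) ≥ 3. Hence tw(G) = 3 exactly.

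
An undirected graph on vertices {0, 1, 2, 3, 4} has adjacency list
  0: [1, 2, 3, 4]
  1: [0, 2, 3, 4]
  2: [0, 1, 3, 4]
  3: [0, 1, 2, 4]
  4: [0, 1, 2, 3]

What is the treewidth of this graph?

4

A width-4 tree decomposition is:
Bags: B1 = {0, 1, 2, 3, 4}
Tree: (single bag)
With just one bag of size 5, the width is 5 − 1 = 4, so tw(G) ≤ 4. Conversely, {0, 1, 2, 3, 4} is a clique of size 5, and the vertices of any clique must share a bag in every tree decomposition; so some bag has ≥ 5 vertices and tw(G) ≥ 4. The upper and lower bounds meet at 4, so that is the treewidth.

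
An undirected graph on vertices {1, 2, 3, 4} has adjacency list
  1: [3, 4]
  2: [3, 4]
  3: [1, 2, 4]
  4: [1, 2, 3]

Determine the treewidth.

2

A width-2 tree decomposition is:
Bags: B1 = {1, 3, 4}  B2 = {2, 3, 4}
Tree: B1–B2
Each bag holds 3 vertices, so the decomposition has width 2, which upper-bounds the treewidth. On the other hand G contains the 3-clique {1, 3, 4}. A clique must lie in a single bag of any decomposition, so no decomposition can have width below 2. Therefore the treewidth is 2.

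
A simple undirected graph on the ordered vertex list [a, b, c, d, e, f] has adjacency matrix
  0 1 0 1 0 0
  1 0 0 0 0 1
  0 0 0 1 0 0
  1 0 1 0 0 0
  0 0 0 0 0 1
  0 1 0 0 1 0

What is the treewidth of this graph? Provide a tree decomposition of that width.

Each bag holds 2 vertices, so the decomposition has width 1, which upper-bounds the treewidth. Since G has at least one edge (e.g. e–f), it is not an edgeless graph, so tw(G) ≥ 1. Combining the bounds, tw(G) = 1.

Treewidth 1.
One optimal decomposition is:
Bags: B1 = {e, f}  B2 = {b, f}  B3 = {a, b}  B4 = {a, d}  B5 = {c, d}
Tree: B1–B2, B2–B3, B3–B4, B4–B5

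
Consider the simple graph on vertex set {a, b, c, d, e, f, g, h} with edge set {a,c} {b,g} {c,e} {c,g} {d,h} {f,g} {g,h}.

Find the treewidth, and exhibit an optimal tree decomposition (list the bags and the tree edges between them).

Treewidth 1.
One optimal decomposition is:
Bags: B1 = {c, g}  B2 = {c, e}  B3 = {a, c}  B4 = {g, h}  B5 = {d, h}  B6 = {b, g}  B7 = {f, g}
Tree: B1–B2, B1–B3, B1–B4, B4–B5, B1–B6, B4–B7

Each bag holds 2 vertices, so the decomposition has width 1, which upper-bounds the treewidth. Since G has at least one edge (e.g. g–c), it is not an edgeless graph, so tw(G) ≥ 1. The upper and lower bounds meet at 1, so that is the treewidth.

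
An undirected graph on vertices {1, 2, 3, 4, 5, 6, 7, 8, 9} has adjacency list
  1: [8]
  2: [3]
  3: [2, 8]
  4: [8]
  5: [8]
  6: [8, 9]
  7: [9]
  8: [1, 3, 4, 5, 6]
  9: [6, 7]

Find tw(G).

1

A width-1 tree decomposition is:
Bags: B1 = {3, 8}  B2 = {6, 8}  B3 = {5, 8}  B4 = {1, 8}  B5 = {2, 3}  B6 = {6, 9}  B7 = {7, 9}  B8 = {4, 8}
Tree: B1–B2, B2–B3, B1–B4, B1–B5, B2–B6, B6–B7, B1–B8
Each bag holds 2 vertices, so the decomposition has width 1, which upper-bounds the treewidth. Any graph with an edge has treewidth ≥ 1, and G has the edge 8–3. The upper and lower bounds meet at 1, so that is the treewidth.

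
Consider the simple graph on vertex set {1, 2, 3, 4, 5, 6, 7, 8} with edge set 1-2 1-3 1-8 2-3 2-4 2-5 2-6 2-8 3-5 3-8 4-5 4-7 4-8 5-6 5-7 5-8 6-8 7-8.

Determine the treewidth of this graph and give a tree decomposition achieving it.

Every bag has size at most 4, so the width is 4 − 1 = 3 and tw(G) ≤ 3. Conversely, {1, 2, 3, 8} is a clique of size 4, and the vertices of any clique must share a bag in every tree decomposition; so some bag has ≥ 4 vertices and tw(G) ≥ 3. Hence tw(G) = 3 exactly.

Treewidth 3.
Bags: B1 = {2, 3, 5, 8}  B2 = {2, 5, 6, 8}  B3 = {1, 2, 3, 8}  B4 = {2, 4, 5, 8}  B5 = {4, 5, 7, 8}
Tree: B1–B2, B1–B3, B2–B4, B4–B5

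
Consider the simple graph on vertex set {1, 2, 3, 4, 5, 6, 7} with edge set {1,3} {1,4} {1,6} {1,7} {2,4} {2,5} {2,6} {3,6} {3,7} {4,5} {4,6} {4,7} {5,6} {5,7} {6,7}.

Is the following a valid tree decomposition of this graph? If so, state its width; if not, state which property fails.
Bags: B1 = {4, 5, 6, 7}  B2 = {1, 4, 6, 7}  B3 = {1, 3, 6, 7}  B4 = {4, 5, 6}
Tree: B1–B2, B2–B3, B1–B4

A tree decomposition must satisfy three properties: every vertex lies in some bag; for every edge, both endpoints lie together in some bag; and for every vertex, the bags containing it form a connected subtree. Here vertex 2 appears in no bag, so the decomposition is invalid.

No — vertex 2 appears in no bag.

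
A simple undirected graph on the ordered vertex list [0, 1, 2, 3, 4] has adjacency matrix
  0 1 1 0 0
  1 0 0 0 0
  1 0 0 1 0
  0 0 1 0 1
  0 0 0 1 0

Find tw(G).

1

A width-1 tree decomposition is:
Bags: B1 = {3, 4}  B2 = {2, 3}  B3 = {0, 2}  B4 = {0, 1}
Tree: B1–B2, B2–B3, B3–B4
Each bag holds 2 vertices, so the decomposition has width 1, which upper-bounds the treewidth. Since G has at least one edge (e.g. 4–3), it is not an edgeless graph, so tw(G) ≥ 1. Therefore the treewidth is 1.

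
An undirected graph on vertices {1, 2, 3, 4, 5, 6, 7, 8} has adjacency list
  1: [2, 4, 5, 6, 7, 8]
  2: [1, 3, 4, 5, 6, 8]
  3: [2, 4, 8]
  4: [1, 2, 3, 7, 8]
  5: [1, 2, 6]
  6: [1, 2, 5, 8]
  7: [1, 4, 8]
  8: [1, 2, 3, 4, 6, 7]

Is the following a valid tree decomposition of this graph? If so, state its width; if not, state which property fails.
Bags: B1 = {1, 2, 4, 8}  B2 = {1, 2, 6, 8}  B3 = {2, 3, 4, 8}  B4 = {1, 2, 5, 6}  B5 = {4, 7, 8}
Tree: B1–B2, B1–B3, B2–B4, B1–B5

No — edge (1,7) lies in no bag.

A tree decomposition must satisfy three properties: every vertex lies in some bag; for every edge, both endpoints lie together in some bag; and for every vertex, the bags containing it form a connected subtree. Here edge (1,7) lies in no bag, so the decomposition is invalid.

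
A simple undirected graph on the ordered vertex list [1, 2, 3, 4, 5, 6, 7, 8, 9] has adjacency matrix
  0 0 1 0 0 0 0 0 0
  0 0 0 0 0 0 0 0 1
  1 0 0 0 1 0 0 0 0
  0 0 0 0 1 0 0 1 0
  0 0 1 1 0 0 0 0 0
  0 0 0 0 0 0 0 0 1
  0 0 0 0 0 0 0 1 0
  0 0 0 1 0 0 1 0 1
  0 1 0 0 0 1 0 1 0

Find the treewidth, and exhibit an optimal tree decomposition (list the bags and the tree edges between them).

Every bag has size at most 2, so the width is 2 − 1 = 1 and tw(G) ≤ 1. G has an edge, so its treewidth is at least 1. Hence tw(G) = 1 exactly.

Treewidth 1.
One such decomposition:
Bags: B1 = {4, 8}  B2 = {8, 9}  B3 = {2, 9}  B4 = {4, 5}  B5 = {6, 9}  B6 = {3, 5}  B7 = {7, 8}  B8 = {1, 3}
Tree: B1–B2, B2–B3, B1–B4, B3–B5, B4–B6, B1–B7, B6–B8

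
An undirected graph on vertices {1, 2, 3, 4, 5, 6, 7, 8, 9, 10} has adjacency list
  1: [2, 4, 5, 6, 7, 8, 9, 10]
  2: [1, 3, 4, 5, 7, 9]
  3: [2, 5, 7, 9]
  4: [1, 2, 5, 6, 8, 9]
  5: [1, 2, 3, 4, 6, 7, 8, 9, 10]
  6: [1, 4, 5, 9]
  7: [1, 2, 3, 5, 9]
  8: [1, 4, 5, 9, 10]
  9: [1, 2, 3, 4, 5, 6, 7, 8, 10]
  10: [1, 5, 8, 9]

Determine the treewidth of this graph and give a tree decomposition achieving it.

The largest bag has 5 vertices, giving width 4; this decomposition certifies tw(G) ≤ 4. On the other hand G contains the 5-clique {1, 5, 8, 9, 10}. A clique must lie in a single bag of any decomposition, so no decomposition can have width below 4. The upper and lower bounds meet at 4, so that is the treewidth.

Treewidth 4.
Bags: B1 = {1, 2, 5, 7, 9}  B2 = {1, 2, 4, 5, 9}  B3 = {2, 3, 5, 7, 9}  B4 = {1, 4, 5, 6, 9}  B5 = {1, 4, 5, 8, 9}  B6 = {1, 5, 8, 9, 10}
Tree: B1–B2, B1–B3, B2–B4, B4–B5, B5–B6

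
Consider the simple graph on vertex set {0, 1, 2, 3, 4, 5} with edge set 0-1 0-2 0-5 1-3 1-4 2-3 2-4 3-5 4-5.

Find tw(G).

3

A width-3 tree decomposition is:
Bags: B1 = {1, 2, 3, 5}  B2 = {0, 1, 2, 5}  B3 = {1, 2, 4, 5}
Tree: B1–B2, B2–B3
Every bag has size at most 4, so the width is 4 − 1 = 3 and tw(G) ≤ 3. For the lower bound: the 4 vertex sets {2,3}, {0,5}, {1}, {4} are disjoint, each induces a connected subgraph, and every pair is joined by at least one edge of G. Contracting each set to a single vertex therefore yields K_{4} as a minor, and since treewidth is minor-monotone, tw(G) ≥ tw(K_{4}) = 3. Therefore the treewidth is 3.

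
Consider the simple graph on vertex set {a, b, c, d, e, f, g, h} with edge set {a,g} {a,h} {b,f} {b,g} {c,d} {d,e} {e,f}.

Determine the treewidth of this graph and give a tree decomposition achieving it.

Treewidth 1.
Bags: B1 = {c, d}  B2 = {d, e}  B3 = {e, f}  B4 = {b, f}  B5 = {b, g}  B6 = {a, g}  B7 = {a, h}
Tree: B1–B2, B2–B3, B3–B4, B4–B5, B5–B6, B6–B7

The largest bag has 2 vertices, giving width 1; this decomposition certifies tw(G) ≤ 1. G has an edge, so its treewidth is at least 1. Combining the bounds, tw(G) = 1.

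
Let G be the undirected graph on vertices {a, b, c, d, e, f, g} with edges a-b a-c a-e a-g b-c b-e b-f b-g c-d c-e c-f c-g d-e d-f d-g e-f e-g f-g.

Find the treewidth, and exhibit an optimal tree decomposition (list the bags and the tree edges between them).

Each bag holds 5 vertices, so the decomposition has width 4, which upper-bounds the treewidth. For the lower bound, the 5 vertices {a, b, c, e, g} are pairwise adjacent, and any tree decomposition puts a clique entirely inside one bag — forcing width ≥ 4. Therefore the treewidth is 4.

Treewidth 4.
Bags: B1 = {a, b, c, e, g}  B2 = {b, c, e, f, g}  B3 = {c, d, e, f, g}
Tree: B1–B2, B2–B3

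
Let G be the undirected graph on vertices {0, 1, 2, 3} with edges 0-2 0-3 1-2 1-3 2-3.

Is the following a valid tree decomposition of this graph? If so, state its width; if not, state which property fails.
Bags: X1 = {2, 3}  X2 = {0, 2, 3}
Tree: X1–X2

A tree decomposition must satisfy three properties: every vertex lies in some bag; for every edge, both endpoints lie together in some bag; and for every vertex, the bags containing it form a connected subtree. Here vertex 1 appears in no bag, so the decomposition is invalid.

No — vertex 1 appears in no bag.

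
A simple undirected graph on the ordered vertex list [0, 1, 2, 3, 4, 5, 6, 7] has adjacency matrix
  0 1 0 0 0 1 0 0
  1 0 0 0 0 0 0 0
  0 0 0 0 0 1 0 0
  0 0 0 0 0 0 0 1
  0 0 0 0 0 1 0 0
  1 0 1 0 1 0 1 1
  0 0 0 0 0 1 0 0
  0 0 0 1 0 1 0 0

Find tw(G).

A width-1 tree decomposition is:
Bags: B1 = {3, 7}  B2 = {5, 7}  B3 = {5, 6}  B4 = {0, 5}  B5 = {2, 5}  B6 = {0, 1}  B7 = {4, 5}
Tree: B1–B2, B2–B3, B2–B4, B3–B5, B4–B6, B5–B7
Each bag holds 2 vertices, so the decomposition has width 1, which upper-bounds the treewidth. Any graph with an edge has treewidth ≥ 1, and G has the edge 3–7. Therefore the treewidth is 1.

1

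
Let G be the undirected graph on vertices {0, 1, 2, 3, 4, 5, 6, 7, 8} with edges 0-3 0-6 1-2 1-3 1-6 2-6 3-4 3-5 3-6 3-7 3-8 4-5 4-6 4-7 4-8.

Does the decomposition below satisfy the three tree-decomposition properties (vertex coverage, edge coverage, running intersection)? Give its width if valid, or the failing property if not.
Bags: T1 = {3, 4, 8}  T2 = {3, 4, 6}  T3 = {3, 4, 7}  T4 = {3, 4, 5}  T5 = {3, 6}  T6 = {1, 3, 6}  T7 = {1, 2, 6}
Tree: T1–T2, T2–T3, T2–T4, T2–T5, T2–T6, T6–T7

No — vertex 0 appears in no bag.

A tree decomposition must satisfy three properties: every vertex lies in some bag; for every edge, both endpoints lie together in some bag; and for every vertex, the bags containing it form a connected subtree. Here vertex 0 appears in no bag, so the decomposition is invalid.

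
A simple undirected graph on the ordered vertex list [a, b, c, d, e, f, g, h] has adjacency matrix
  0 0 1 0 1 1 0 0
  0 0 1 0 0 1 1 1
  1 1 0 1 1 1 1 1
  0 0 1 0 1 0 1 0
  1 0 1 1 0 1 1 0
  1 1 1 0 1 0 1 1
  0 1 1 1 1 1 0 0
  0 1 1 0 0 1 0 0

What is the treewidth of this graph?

A width-3 tree decomposition is:
Bags: B1 = {b, c, f, h}  B2 = {b, c, f, g}  B3 = {c, e, f, g}  B4 = {c, d, e, g}  B5 = {a, c, e, f}
Tree: B1–B2, B2–B3, B3–B4, B3–B5
Each bag holds 4 vertices, so the decomposition has width 3, which upper-bounds the treewidth. On the other hand G contains the 4-clique {c, d, e, g}. A clique must lie in a single bag of any decomposition, so no decomposition can have width below 3. The upper and lower bounds meet at 3, so that is the treewidth.

3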